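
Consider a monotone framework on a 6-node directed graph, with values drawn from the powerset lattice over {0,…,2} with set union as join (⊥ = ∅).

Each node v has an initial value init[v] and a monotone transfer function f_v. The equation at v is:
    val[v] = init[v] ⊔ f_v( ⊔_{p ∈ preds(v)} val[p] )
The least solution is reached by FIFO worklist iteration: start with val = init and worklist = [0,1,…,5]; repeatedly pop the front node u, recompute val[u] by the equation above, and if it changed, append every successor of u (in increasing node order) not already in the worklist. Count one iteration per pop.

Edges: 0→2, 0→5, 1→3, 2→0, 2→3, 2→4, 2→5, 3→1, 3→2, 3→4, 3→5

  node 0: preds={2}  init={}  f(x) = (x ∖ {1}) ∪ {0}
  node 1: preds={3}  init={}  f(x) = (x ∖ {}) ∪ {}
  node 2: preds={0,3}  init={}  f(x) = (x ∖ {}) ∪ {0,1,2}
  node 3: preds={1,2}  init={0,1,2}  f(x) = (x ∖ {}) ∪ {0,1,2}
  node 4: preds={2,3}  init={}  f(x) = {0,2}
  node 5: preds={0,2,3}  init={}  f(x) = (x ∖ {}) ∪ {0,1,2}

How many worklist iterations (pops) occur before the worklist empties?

9

Iteration log — 9 steps:
  step 1. node 0  ⊔preds={}  new={0}  old={}  +wl: 
  step 2. node 1  ⊔preds={0,1,2}  new={0,1,2}  old={}  +wl: 
  step 3. node 2  ⊔preds={0,1,2}  new={0,1,2}  old={}  +wl: 0
  step 4. node 3  ⊔preds={0,1,2}  new={0,1,2}  stable
  step 5. node 4  ⊔preds={0,1,2}  new={0,2}  old={}  +wl: 
  step 6. node 5  ⊔preds={0,1,2}  new={0,1,2}  old={}  +wl: 
  step 7. node 0  ⊔preds={0,1,2}  new={0,2}  old={0}  +wl: 2,5
  step 8. node 2  ⊔preds={0,1,2}  new={0,1,2}  stable
  step 9. node 5  ⊔preds={0,1,2}  new={0,1,2}  stable

Least fixpoint reached:
  node 0: {0,2}
  node 1: {0,1,2}
  node 2: {0,1,2}
  node 3: {0,1,2}
  node 4: {0,2}
  node 5: {0,1,2}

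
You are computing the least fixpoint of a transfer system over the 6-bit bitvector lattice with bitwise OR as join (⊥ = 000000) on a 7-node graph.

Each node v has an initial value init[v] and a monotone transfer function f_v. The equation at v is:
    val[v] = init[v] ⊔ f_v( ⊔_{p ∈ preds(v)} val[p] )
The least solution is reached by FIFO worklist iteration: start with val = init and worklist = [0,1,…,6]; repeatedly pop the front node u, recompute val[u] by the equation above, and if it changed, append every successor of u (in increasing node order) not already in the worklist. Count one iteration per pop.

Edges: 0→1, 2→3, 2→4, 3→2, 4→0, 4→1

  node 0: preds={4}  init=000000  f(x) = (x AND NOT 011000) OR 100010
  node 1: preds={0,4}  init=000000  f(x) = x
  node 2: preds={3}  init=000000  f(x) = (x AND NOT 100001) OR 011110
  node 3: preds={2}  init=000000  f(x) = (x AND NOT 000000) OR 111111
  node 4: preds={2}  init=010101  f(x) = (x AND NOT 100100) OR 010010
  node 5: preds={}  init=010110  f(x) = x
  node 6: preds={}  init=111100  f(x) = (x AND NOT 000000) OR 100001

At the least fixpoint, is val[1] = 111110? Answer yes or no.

Iteration log — 10 steps:
  step 1. node 0  ⊔preds=010101  new=100111  old=000000  +wl: 
  step 2. node 1  ⊔preds=110111  new=110111  old=000000  +wl: 
  step 3. node 2  ⊔preds=000000  new=011110  old=000000  +wl: 
  step 4. node 3  ⊔preds=011110  new=111111  old=000000  +wl: 2
  step 5. node 4  ⊔preds=011110  new=011111  old=010101  +wl: 0,1
  step 6. node 5  ⊔preds=000000  new=010110  stable
  step 7. node 6  ⊔preds=000000  new=111101  old=111100  +wl: 
  step 8. node 2  ⊔preds=111111  new=011110  stable
  step 9. node 0  ⊔preds=011111  new=100111  stable
  step 10. node 1  ⊔preds=111111  new=111111  old=110111  +wl: 

Least fixpoint reached:
  node 0: 100111
  node 1: 111111
  node 2: 011110
  node 3: 111111
  node 4: 011111
  node 5: 010110
  node 6: 111101

no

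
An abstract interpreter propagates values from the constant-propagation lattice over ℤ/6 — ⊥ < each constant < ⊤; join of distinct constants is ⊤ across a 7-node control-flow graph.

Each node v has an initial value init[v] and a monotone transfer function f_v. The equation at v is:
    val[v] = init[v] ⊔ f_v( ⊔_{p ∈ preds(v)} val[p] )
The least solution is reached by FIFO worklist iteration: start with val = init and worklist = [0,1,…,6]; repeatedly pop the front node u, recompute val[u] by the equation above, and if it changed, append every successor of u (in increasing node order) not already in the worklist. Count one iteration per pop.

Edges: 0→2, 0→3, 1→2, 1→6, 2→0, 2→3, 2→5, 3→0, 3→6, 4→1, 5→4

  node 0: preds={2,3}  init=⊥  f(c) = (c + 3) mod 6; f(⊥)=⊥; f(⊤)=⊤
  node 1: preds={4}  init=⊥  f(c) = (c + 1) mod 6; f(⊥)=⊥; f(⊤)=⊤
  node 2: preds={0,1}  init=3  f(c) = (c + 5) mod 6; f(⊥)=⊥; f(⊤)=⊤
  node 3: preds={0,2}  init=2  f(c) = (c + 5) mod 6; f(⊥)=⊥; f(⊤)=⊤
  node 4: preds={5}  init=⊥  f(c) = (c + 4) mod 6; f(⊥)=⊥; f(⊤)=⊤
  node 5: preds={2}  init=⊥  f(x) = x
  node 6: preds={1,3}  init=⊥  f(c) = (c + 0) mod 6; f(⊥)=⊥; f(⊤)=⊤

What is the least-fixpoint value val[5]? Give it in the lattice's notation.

⊤

Worklist (12 pops):
  #1 pop 0: in=⊤ → ⊤ (was ⊥); enqueue []
  #2 pop 1: in=⊥ → ⊥ (no change)
  #3 pop 2: in=⊤ → ⊤ (was 3); enqueue [0]
  #4 pop 3: in=⊤ → ⊤ (was 2); enqueue []
  #5 pop 4: in=⊥ → ⊥ (no change)
  #6 pop 5: in=⊤ → ⊤ (was ⊥); enqueue [4]
  #7 pop 6: in=⊤ → ⊤ (was ⊥); enqueue []
  #8 pop 0: in=⊤ → ⊤ (no change)
  #9 pop 4: in=⊤ → ⊤ (was ⊥); enqueue [1]
  #10 pop 1: in=⊤ → ⊤ (was ⊥); enqueue [2,6]
  #11 pop 2: in=⊤ → ⊤ (no change)
  #12 pop 6: in=⊤ → ⊤ (no change)

Fixpoint:
  val[0] = ⊤
  val[1] = ⊤
  val[2] = ⊤
  val[3] = ⊤
  val[4] = ⊤
  val[5] = ⊤
  val[6] = ⊤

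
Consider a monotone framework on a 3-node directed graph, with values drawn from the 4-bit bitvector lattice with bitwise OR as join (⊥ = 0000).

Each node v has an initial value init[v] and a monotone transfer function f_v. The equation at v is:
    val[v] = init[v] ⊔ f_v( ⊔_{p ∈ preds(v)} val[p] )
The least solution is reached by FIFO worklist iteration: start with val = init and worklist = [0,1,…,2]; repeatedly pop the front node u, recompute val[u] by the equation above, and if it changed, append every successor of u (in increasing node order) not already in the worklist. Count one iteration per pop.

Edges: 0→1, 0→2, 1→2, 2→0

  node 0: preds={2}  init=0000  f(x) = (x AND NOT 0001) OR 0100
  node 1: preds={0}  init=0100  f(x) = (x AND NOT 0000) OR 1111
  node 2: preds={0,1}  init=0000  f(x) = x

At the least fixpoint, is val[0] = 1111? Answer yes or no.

no

Trace (6 dequeues):
  [1] u=0 | in 0000 | out 0100 | prev 0000 | push {}
  [2] u=1 | in 0100 | out 1111 | prev 0100 | push {}
  [3] u=2 | in 1111 | out 1111 | prev 0000 | push {0}
  [4] u=0 | in 1111 | out 1110 | prev 0100 | push {1,2}
  [5] u=1 | in 1110 | out 1111 | ==
  [6] u=2 | in 1111 | out 1111 | ==

Converged values:
  [0] 1110
  [1] 1111
  [2] 1111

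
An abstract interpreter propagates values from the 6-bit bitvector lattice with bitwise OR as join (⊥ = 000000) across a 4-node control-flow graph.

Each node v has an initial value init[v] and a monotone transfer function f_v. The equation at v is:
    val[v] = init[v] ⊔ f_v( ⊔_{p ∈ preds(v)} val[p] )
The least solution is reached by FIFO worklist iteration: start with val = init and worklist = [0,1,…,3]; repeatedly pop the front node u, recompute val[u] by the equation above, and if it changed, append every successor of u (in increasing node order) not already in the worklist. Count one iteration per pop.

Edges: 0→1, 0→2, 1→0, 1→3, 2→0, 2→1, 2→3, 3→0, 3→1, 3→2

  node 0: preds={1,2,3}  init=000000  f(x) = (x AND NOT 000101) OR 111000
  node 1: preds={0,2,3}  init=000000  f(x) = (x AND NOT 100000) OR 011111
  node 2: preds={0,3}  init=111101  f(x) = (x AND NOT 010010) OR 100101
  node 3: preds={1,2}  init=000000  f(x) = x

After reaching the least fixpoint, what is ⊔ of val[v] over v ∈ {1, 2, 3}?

111111

Worklist (7 pops):
  #1 pop 0: in=111101 → 111000 (was 000000); enqueue []
  #2 pop 1: in=111101 → 011111 (was 000000); enqueue [0]
  #3 pop 2: in=111000 → 111101 (no change)
  #4 pop 3: in=111111 → 111111 (was 000000); enqueue [1,2]
  #5 pop 0: in=111111 → 111010 (was 111000); enqueue []
  #6 pop 1: in=111111 → 011111 (no change)
  #7 pop 2: in=111111 → 111101 (no change)

Fixpoint:
  val[0] = 111010
  val[1] = 011111
  val[2] = 111101
  val[3] = 111111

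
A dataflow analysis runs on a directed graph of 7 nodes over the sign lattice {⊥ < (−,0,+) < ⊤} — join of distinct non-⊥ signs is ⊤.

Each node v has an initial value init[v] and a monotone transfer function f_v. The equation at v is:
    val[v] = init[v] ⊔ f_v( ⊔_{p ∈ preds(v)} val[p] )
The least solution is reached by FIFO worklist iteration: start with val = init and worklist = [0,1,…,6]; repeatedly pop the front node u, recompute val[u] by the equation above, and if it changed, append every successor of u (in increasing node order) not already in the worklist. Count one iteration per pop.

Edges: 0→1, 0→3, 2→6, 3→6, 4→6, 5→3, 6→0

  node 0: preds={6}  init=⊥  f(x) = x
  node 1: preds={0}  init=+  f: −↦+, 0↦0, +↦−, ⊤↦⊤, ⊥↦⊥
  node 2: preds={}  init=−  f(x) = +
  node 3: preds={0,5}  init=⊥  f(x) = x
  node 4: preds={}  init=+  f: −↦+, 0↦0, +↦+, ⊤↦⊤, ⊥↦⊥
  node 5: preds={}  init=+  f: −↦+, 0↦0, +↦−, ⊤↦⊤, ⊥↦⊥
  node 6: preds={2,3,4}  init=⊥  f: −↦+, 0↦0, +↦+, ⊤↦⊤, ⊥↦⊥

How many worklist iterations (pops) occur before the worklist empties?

11

Trace (11 dequeues):
  [1] u=0 | in ⊥ | out ⊥ | ==
  [2] u=1 | in ⊥ | out + | ==
  [3] u=2 | in ⊥ | out ⊤ | prev − | push {}
  [4] u=3 | in + | out + | prev ⊥ | push {}
  [5] u=4 | in ⊥ | out + | ==
  [6] u=5 | in ⊥ | out + | ==
  [7] u=6 | in ⊤ | out ⊤ | prev ⊥ | push {0}
  [8] u=0 | in ⊤ | out ⊤ | prev ⊥ | push {1,3}
  [9] u=1 | in ⊤ | out ⊤ | prev + | push {}
  [10] u=3 | in ⊤ | out ⊤ | prev + | push {6}
  [11] u=6 | in ⊤ | out ⊤ | ==

Converged values:
  [0] ⊤
  [1] ⊤
  [2] ⊤
  [3] ⊤
  [4] +
  [5] +
  [6] ⊤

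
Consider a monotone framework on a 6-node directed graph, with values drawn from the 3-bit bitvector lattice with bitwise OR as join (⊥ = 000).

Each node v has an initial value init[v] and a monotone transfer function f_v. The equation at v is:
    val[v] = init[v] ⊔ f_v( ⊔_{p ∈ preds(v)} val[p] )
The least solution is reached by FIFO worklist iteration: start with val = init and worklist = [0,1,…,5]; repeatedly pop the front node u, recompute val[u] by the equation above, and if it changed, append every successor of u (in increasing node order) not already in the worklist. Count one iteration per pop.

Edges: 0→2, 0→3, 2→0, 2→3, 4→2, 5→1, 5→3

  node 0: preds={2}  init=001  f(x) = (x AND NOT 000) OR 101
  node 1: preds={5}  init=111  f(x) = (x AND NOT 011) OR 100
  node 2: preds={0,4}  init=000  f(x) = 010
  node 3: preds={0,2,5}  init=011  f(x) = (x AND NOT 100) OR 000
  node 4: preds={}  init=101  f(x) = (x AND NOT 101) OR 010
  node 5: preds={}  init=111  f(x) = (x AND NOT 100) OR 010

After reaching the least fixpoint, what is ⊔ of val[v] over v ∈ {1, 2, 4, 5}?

Trace (9 dequeues):
  [1] u=0 | in 000 | out 101 | prev 001 | push {}
  [2] u=1 | in 111 | out 111 | ==
  [3] u=2 | in 101 | out 010 | prev 000 | push {0}
  [4] u=3 | in 111 | out 011 | ==
  [5] u=4 | in 000 | out 111 | prev 101 | push {2}
  [6] u=5 | in 000 | out 111 | ==
  [7] u=0 | in 010 | out 111 | prev 101 | push {3}
  [8] u=2 | in 111 | out 010 | ==
  [9] u=3 | in 111 | out 011 | ==

Converged values:
  [0] 111
  [1] 111
  [2] 010
  [3] 011
  [4] 111
  [5] 111

111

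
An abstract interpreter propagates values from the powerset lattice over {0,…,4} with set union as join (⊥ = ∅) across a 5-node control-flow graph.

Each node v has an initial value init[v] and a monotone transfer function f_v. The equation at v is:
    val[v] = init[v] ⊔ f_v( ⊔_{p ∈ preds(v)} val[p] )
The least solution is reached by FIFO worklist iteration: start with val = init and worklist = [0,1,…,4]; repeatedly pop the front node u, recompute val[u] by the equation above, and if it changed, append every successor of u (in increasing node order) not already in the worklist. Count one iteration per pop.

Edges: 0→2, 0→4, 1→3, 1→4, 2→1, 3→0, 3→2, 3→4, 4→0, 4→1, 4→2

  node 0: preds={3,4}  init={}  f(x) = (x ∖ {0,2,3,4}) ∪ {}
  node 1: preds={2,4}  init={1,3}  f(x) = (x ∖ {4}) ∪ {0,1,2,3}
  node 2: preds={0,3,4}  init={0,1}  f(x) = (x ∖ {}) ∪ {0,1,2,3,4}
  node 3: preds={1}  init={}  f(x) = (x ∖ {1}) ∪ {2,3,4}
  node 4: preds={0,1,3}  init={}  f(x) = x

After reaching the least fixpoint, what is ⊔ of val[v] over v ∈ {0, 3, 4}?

Worklist (9 pops):
  #1 pop 0: in={} → {} (no change)
  #2 pop 1: in={0,1} → {0,1,2,3} (was {1,3}); enqueue []
  #3 pop 2: in={} → {0,1,2,3,4} (was {0,1}); enqueue [1]
  #4 pop 3: in={0,1,2,3} → {0,2,3,4} (was {}); enqueue [0,2]
  #5 pop 4: in={0,1,2,3,4} → {0,1,2,3,4} (was {}); enqueue []
  #6 pop 1: in={0,1,2,3,4} → {0,1,2,3} (no change)
  #7 pop 0: in={0,1,2,3,4} → {1} (was {}); enqueue [4]
  #8 pop 2: in={0,1,2,3,4} → {0,1,2,3,4} (no change)
  #9 pop 4: in={0,1,2,3,4} → {0,1,2,3,4} (no change)

Fixpoint:
  val[0] = {1}
  val[1] = {0,1,2,3}
  val[2] = {0,1,2,3,4}
  val[3] = {0,2,3,4}
  val[4] = {0,1,2,3,4}

{0,1,2,3,4}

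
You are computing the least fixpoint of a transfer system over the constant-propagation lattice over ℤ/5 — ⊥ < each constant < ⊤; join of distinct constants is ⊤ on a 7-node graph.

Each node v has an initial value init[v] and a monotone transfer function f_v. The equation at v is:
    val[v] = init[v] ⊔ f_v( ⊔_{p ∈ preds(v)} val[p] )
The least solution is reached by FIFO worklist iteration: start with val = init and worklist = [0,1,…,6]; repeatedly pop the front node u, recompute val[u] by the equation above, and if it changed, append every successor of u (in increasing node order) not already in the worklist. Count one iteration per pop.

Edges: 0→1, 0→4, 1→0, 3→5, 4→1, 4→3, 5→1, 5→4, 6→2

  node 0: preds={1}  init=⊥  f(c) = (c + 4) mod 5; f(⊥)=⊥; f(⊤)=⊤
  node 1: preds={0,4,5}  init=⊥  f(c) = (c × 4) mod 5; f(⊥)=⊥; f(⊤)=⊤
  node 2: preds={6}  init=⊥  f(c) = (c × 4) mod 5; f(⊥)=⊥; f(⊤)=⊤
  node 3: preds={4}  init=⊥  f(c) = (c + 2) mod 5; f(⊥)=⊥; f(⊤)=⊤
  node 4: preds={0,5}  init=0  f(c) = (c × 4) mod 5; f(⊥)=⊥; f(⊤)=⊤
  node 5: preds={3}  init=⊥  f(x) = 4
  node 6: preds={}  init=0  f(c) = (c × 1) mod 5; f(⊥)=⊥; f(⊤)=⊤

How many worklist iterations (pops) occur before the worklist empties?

15

Trace (15 dequeues):
  [1] u=0 | in ⊥ | out ⊥ | ==
  [2] u=1 | in 0 | out 0 | prev ⊥ | push {0}
  [3] u=2 | in 0 | out 0 | prev ⊥ | push {}
  [4] u=3 | in 0 | out 2 | prev ⊥ | push {}
  [5] u=4 | in ⊥ | out 0 | ==
  [6] u=5 | in 2 | out 4 | prev ⊥ | push {1,4}
  [7] u=6 | in ⊥ | out 0 | ==
  [8] u=0 | in 0 | out 4 | prev ⊥ | push {}
  [9] u=1 | in ⊤ | out ⊤ | prev 0 | push {0}
  [10] u=4 | in 4 | out ⊤ | prev 0 | push {1,3}
  [11] u=0 | in ⊤ | out ⊤ | prev 4 | push {4}
  [12] u=1 | in ⊤ | out ⊤ | ==
  [13] u=3 | in ⊤ | out ⊤ | prev 2 | push {5}
  [14] u=4 | in ⊤ | out ⊤ | ==
  [15] u=5 | in ⊤ | out 4 | ==

Converged values:
  [0] ⊤
  [1] ⊤
  [2] 0
  [3] ⊤
  [4] ⊤
  [5] 4
  [6] 0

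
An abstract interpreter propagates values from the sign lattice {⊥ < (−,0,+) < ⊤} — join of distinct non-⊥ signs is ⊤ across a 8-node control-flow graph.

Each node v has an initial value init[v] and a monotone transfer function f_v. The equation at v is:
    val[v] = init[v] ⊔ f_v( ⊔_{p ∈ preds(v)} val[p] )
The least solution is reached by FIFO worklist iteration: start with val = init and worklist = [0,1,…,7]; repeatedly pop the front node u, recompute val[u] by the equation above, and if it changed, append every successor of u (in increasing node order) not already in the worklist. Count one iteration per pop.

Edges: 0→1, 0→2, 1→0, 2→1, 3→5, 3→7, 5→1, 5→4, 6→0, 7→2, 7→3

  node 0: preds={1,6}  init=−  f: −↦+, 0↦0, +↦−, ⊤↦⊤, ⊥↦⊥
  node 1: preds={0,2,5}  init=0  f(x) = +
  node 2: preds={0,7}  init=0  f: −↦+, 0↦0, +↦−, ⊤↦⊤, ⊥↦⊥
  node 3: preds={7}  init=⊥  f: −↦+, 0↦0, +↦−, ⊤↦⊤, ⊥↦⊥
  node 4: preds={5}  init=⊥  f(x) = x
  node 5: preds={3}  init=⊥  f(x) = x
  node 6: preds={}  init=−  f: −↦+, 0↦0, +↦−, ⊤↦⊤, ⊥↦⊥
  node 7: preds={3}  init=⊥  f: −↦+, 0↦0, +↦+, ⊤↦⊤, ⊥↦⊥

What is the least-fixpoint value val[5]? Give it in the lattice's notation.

Worklist (10 pops):
  #1 pop 0: in=⊤ → ⊤ (was −); enqueue []
  #2 pop 1: in=⊤ → ⊤ (was 0); enqueue [0]
  #3 pop 2: in=⊤ → ⊤ (was 0); enqueue [1]
  #4 pop 3: in=⊥ → ⊥ (no change)
  #5 pop 4: in=⊥ → ⊥ (no change)
  #6 pop 5: in=⊥ → ⊥ (no change)
  #7 pop 6: in=⊥ → − (no change)
  #8 pop 7: in=⊥ → ⊥ (no change)
  #9 pop 0: in=⊤ → ⊤ (no change)
  #10 pop 1: in=⊤ → ⊤ (no change)

Fixpoint:
  val[0] = ⊤
  val[1] = ⊤
  val[2] = ⊤
  val[3] = ⊥
  val[4] = ⊥
  val[5] = ⊥
  val[6] = −
  val[7] = ⊥

⊥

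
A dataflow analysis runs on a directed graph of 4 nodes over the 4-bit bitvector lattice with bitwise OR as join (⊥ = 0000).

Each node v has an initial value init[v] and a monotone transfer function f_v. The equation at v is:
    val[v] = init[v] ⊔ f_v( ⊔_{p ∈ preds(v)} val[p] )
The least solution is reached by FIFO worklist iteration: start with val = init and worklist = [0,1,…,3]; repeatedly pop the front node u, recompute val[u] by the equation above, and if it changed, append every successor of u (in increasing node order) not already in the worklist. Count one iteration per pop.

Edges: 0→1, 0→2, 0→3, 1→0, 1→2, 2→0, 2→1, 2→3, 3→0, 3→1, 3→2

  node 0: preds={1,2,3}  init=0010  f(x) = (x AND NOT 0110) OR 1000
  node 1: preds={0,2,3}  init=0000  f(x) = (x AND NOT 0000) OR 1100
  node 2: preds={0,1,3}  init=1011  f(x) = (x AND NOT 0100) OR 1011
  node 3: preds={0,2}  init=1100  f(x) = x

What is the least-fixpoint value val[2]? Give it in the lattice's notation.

1011

Worklist (7 pops):
  #1 pop 0: in=1111 → 1011 (was 0010); enqueue []
  #2 pop 1: in=1111 → 1111 (was 0000); enqueue [0]
  #3 pop 2: in=1111 → 1011 (no change)
  #4 pop 3: in=1011 → 1111 (was 1100); enqueue [1,2]
  #5 pop 0: in=1111 → 1011 (no change)
  #6 pop 1: in=1111 → 1111 (no change)
  #7 pop 2: in=1111 → 1011 (no change)

Fixpoint:
  val[0] = 1011
  val[1] = 1111
  val[2] = 1011
  val[3] = 1111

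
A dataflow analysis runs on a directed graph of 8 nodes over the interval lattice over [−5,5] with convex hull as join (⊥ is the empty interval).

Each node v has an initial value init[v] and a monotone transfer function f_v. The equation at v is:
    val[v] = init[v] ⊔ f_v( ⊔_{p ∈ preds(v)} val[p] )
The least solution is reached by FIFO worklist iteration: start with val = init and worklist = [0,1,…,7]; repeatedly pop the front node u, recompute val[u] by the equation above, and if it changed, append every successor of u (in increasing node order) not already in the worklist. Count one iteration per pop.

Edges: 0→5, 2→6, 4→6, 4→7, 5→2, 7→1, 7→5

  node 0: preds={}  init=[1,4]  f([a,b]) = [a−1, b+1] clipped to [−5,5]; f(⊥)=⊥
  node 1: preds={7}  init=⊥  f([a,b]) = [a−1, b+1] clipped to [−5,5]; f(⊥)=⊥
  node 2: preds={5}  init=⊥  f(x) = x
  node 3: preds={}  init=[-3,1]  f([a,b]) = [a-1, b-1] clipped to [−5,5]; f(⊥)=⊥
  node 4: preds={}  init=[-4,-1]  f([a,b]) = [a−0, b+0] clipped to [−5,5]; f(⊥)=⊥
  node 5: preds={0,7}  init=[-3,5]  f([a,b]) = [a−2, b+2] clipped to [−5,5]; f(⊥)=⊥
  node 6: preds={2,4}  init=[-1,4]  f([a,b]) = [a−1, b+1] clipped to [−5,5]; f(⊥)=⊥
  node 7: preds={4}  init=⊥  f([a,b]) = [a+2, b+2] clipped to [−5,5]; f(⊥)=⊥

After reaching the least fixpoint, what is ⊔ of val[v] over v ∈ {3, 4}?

[-4,1]

Trace (12 dequeues):
  [1] u=0 | in ⊥ | out [1,4] | ==
  [2] u=1 | in ⊥ | out ⊥ | ==
  [3] u=2 | in [-3,5] | out [-3,5] | prev ⊥ | push {}
  [4] u=3 | in ⊥ | out [-3,1] | ==
  [5] u=4 | in ⊥ | out [-4,-1] | ==
  [6] u=5 | in [1,4] | out [-3,5] | ==
  [7] u=6 | in [-4,5] | out [-5,5] | prev [-1,4] | push {}
  [8] u=7 | in [-4,-1] | out [-2,1] | prev ⊥ | push {1,5}
  [9] u=1 | in [-2,1] | out [-3,2] | prev ⊥ | push {}
  [10] u=5 | in [-2,4] | out [-4,5] | prev [-3,5] | push {2}
  [11] u=2 | in [-4,5] | out [-4,5] | prev [-3,5] | push {6}
  [12] u=6 | in [-4,5] | out [-5,5] | ==

Converged values:
  [0] [1,4]
  [1] [-3,2]
  [2] [-4,5]
  [3] [-3,1]
  [4] [-4,-1]
  [5] [-4,5]
  [6] [-5,5]
  [7] [-2,1]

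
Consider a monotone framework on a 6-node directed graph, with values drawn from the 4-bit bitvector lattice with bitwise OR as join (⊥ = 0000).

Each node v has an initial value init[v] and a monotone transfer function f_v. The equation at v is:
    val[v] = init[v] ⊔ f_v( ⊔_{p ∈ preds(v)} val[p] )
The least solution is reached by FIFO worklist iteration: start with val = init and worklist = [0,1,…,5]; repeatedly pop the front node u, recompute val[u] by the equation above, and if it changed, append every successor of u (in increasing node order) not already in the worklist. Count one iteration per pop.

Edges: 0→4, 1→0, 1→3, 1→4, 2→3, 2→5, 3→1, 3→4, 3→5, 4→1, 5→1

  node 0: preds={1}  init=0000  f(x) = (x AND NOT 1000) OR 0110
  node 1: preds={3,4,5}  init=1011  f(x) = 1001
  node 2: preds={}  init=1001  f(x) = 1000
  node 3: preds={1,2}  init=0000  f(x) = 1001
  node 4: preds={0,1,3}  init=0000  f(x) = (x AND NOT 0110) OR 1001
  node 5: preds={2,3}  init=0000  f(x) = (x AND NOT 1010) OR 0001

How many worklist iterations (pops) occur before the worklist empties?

Iteration log — 7 steps:
  step 1. node 0  ⊔preds=1011  new=0111  old=0000  +wl: 
  step 2. node 1  ⊔preds=0000  new=1011  stable
  step 3. node 2  ⊔preds=0000  new=1001  stable
  step 4. node 3  ⊔preds=1011  new=1001  old=0000  +wl: 1
  step 5. node 4  ⊔preds=1111  new=1001  old=0000  +wl: 
  step 6. node 5  ⊔preds=1001  new=0001  old=0000  +wl: 
  step 7. node 1  ⊔preds=1001  new=1011  stable

Least fixpoint reached:
  node 0: 0111
  node 1: 1011
  node 2: 1001
  node 3: 1001
  node 4: 1001
  node 5: 0001

7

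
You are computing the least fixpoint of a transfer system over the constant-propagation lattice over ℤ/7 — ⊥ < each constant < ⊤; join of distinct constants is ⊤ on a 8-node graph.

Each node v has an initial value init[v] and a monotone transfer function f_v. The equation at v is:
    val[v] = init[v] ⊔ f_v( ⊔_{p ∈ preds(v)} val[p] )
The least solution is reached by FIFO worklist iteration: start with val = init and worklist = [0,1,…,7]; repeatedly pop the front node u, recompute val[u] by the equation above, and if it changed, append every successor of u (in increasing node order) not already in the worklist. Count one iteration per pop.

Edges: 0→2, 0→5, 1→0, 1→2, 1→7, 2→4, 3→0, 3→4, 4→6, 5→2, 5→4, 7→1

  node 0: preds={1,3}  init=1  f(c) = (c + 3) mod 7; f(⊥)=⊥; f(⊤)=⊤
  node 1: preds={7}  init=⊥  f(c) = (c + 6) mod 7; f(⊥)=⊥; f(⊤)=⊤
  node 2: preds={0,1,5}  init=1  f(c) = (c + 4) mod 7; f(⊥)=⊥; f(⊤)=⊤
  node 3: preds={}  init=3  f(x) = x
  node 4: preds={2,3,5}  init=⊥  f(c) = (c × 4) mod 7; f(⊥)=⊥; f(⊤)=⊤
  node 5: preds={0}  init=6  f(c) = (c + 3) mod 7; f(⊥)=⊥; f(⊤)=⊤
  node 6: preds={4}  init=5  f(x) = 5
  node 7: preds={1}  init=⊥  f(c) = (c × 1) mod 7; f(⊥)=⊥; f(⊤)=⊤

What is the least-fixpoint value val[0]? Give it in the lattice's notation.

Worklist (10 pops):
  #1 pop 0: in=3 → ⊤ (was 1); enqueue []
  #2 pop 1: in=⊥ → ⊥ (no change)
  #3 pop 2: in=⊤ → ⊤ (was 1); enqueue []
  #4 pop 3: in=⊥ → 3 (no change)
  #5 pop 4: in=⊤ → ⊤ (was ⊥); enqueue []
  #6 pop 5: in=⊤ → ⊤ (was 6); enqueue [2,4]
  #7 pop 6: in=⊤ → 5 (no change)
  #8 pop 7: in=⊥ → ⊥ (no change)
  #9 pop 2: in=⊤ → ⊤ (no change)
  #10 pop 4: in=⊤ → ⊤ (no change)

Fixpoint:
  val[0] = ⊤
  val[1] = ⊥
  val[2] = ⊤
  val[3] = 3
  val[4] = ⊤
  val[5] = ⊤
  val[6] = 5
  val[7] = ⊥

⊤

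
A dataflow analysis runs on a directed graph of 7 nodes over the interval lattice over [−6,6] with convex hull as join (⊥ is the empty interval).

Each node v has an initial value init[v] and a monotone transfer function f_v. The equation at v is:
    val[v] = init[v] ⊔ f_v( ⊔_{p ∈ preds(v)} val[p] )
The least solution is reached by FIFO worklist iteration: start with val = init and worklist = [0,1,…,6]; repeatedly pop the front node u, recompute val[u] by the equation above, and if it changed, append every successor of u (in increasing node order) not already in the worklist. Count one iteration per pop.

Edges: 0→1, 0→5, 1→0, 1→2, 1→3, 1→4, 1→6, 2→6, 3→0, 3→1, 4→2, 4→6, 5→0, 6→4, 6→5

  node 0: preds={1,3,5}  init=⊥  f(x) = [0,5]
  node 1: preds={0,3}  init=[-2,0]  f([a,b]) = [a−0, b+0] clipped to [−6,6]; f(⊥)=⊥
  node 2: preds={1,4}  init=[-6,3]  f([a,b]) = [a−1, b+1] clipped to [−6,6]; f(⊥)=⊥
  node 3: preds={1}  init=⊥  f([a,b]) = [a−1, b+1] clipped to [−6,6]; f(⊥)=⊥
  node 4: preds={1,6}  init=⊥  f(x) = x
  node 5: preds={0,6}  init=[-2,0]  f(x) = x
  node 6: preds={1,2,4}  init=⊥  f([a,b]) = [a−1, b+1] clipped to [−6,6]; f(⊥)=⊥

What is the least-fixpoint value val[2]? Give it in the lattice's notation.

Trace (37 dequeues):
  [1] u=0 | in [-2,0] | out [0,5] | prev ⊥ | push {}
  [2] u=1 | in [0,5] | out [-2,5] | prev [-2,0] | push {0}
  [3] u=2 | in [-2,5] | out [-6,6] | prev [-6,3] | push {}
  [4] u=3 | in [-2,5] | out [-3,6] | prev ⊥ | push {1}
  [5] u=4 | in [-2,5] | out [-2,5] | prev ⊥ | push {2}
  [6] u=5 | in [0,5] | out [-2,5] | prev [-2,0] | push {}
  [7] u=6 | in [-6,6] | out [-6,6] | prev ⊥ | push {4,5}
  [8] u=0 | in [-3,6] | out [0,5] | ==
  [9] u=1 | in [-3,6] | out [-3,6] | prev [-2,5] | push {0,3,6}
  [10] u=2 | in [-3,6] | out [-6,6] | ==
  [11] u=4 | in [-6,6] | out [-6,6] | prev [-2,5] | push {2}
  [12] u=5 | in [-6,6] | out [-6,6] | prev [-2,5] | push {}
  [13] u=0 | in [-6,6] | out [0,5] | ==
  [14] u=3 | in [-3,6] | out [-4,6] | prev [-3,6] | push {0,1}
  [15] u=6 | in [-6,6] | out [-6,6] | ==
  [16] u=2 | in [-6,6] | out [-6,6] | ==
  [17] u=0 | in [-6,6] | out [0,5] | ==
  [18] u=1 | in [-4,6] | out [-4,6] | prev [-3,6] | push {0,2,3,4,6}
  [19] u=0 | in [-6,6] | out [0,5] | ==
  [20] u=2 | in [-6,6] | out [-6,6] | ==
  [21] u=3 | in [-4,6] | out [-5,6] | prev [-4,6] | push {0,1}
  [22] u=4 | in [-6,6] | out [-6,6] | ==
  [23] u=6 | in [-6,6] | out [-6,6] | ==
  [24] u=0 | in [-6,6] | out [0,5] | ==
  [25] u=1 | in [-5,6] | out [-5,6] | prev [-4,6] | push {0,2,3,4,6}
  [26] u=0 | in [-6,6] | out [0,5] | ==
  [27] u=2 | in [-6,6] | out [-6,6] | ==
  [28] u=3 | in [-5,6] | out [-6,6] | prev [-5,6] | push {0,1}
  [29] u=4 | in [-6,6] | out [-6,6] | ==
  [30] u=6 | in [-6,6] | out [-6,6] | ==
  [31] u=0 | in [-6,6] | out [0,5] | ==
  [32] u=1 | in [-6,6] | out [-6,6] | prev [-5,6] | push {0,2,3,4,6}
  [33] u=0 | in [-6,6] | out [0,5] | ==
  [34] u=2 | in [-6,6] | out [-6,6] | ==
  [35] u=3 | in [-6,6] | out [-6,6] | ==
  [36] u=4 | in [-6,6] | out [-6,6] | ==
  [37] u=6 | in [-6,6] | out [-6,6] | ==

Converged values:
  [0] [0,5]
  [1] [-6,6]
  [2] [-6,6]
  [3] [-6,6]
  [4] [-6,6]
  [5] [-6,6]
  [6] [-6,6]

[-6,6]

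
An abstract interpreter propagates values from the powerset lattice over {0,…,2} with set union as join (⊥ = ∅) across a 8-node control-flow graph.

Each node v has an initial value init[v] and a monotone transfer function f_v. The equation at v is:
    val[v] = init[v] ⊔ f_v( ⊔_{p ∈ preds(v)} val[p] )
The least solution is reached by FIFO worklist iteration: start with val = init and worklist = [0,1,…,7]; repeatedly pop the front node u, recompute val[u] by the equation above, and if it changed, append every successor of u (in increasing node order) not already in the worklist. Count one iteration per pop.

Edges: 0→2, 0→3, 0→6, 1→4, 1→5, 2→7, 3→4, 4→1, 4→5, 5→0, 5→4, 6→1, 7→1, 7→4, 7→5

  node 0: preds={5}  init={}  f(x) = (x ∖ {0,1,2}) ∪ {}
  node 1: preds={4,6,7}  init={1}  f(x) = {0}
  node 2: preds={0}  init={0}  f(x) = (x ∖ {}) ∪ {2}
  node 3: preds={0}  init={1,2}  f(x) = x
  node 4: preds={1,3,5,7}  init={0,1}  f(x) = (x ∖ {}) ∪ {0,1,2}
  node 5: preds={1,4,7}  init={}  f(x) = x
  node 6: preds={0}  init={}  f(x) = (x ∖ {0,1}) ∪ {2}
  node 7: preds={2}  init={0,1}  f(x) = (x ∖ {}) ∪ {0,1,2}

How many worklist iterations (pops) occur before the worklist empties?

Trace (12 dequeues):
  [1] u=0 | in {} | out {} | ==
  [2] u=1 | in {0,1} | out {0,1} | prev {1} | push {}
  [3] u=2 | in {} | out {0,2} | prev {0} | push {}
  [4] u=3 | in {} | out {1,2} | ==
  [5] u=4 | in {0,1,2} | out {0,1,2} | prev {0,1} | push {1}
  [6] u=5 | in {0,1,2} | out {0,1,2} | prev {} | push {0,4}
  [7] u=6 | in {} | out {2} | prev {} | push {}
  [8] u=7 | in {0,2} | out {0,1,2} | prev {0,1} | push {5}
  [9] u=1 | in {0,1,2} | out {0,1} | ==
  [10] u=0 | in {0,1,2} | out {} | ==
  [11] u=4 | in {0,1,2} | out {0,1,2} | ==
  [12] u=5 | in {0,1,2} | out {0,1,2} | ==

Converged values:
  [0] {}
  [1] {0,1}
  [2] {0,2}
  [3] {1,2}
  [4] {0,1,2}
  [5] {0,1,2}
  [6] {2}
  [7] {0,1,2}

12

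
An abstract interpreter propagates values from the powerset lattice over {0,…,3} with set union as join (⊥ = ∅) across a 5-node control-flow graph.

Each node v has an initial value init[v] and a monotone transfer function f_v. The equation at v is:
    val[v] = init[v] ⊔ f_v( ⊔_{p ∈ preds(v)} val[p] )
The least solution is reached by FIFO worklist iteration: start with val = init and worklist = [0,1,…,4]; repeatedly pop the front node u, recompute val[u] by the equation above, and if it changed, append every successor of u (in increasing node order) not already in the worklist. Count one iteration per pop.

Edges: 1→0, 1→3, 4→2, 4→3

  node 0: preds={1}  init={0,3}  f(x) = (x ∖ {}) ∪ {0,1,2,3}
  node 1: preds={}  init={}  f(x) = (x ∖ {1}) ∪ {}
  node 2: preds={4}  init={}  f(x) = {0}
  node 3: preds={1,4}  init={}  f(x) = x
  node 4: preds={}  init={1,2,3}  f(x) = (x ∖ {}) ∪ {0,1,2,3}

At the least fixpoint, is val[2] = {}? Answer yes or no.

no

Trace (7 dequeues):
  [1] u=0 | in {} | out {0,1,2,3} | prev {0,3} | push {}
  [2] u=1 | in {} | out {} | ==
  [3] u=2 | in {1,2,3} | out {0} | prev {} | push {}
  [4] u=3 | in {1,2,3} | out {1,2,3} | prev {} | push {}
  [5] u=4 | in {} | out {0,1,2,3} | prev {1,2,3} | push {2,3}
  [6] u=2 | in {0,1,2,3} | out {0} | ==
  [7] u=3 | in {0,1,2,3} | out {0,1,2,3} | prev {1,2,3} | push {}

Converged values:
  [0] {0,1,2,3}
  [1] {}
  [2] {0}
  [3] {0,1,2,3}
  [4] {0,1,2,3}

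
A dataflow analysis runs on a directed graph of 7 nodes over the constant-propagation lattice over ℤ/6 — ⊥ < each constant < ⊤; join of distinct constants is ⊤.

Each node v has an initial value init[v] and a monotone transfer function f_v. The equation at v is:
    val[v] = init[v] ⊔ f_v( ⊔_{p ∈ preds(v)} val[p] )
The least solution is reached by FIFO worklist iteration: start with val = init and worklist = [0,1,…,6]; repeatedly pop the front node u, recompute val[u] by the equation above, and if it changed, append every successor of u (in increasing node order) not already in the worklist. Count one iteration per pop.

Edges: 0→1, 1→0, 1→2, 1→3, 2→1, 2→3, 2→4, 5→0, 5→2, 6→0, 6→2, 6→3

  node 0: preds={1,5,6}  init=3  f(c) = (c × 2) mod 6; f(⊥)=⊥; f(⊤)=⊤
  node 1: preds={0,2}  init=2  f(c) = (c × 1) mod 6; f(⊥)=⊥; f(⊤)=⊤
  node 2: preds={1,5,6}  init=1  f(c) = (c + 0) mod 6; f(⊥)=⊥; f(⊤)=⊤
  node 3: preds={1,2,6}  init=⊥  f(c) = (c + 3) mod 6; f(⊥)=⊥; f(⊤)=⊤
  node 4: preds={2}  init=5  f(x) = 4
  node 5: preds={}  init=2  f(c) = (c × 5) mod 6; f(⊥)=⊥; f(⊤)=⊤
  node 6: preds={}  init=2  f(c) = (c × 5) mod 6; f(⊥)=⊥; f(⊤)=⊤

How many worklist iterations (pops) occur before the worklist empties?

Trace (9 dequeues):
  [1] u=0 | in 2 | out ⊤ | prev 3 | push {}
  [2] u=1 | in ⊤ | out ⊤ | prev 2 | push {0}
  [3] u=2 | in ⊤ | out ⊤ | prev 1 | push {1}
  [4] u=3 | in ⊤ | out ⊤ | prev ⊥ | push {}
  [5] u=4 | in ⊤ | out ⊤ | prev 5 | push {}
  [6] u=5 | in ⊥ | out 2 | ==
  [7] u=6 | in ⊥ | out 2 | ==
  [8] u=0 | in ⊤ | out ⊤ | ==
  [9] u=1 | in ⊤ | out ⊤ | ==

Converged values:
  [0] ⊤
  [1] ⊤
  [2] ⊤
  [3] ⊤
  [4] ⊤
  [5] 2
  [6] 2

9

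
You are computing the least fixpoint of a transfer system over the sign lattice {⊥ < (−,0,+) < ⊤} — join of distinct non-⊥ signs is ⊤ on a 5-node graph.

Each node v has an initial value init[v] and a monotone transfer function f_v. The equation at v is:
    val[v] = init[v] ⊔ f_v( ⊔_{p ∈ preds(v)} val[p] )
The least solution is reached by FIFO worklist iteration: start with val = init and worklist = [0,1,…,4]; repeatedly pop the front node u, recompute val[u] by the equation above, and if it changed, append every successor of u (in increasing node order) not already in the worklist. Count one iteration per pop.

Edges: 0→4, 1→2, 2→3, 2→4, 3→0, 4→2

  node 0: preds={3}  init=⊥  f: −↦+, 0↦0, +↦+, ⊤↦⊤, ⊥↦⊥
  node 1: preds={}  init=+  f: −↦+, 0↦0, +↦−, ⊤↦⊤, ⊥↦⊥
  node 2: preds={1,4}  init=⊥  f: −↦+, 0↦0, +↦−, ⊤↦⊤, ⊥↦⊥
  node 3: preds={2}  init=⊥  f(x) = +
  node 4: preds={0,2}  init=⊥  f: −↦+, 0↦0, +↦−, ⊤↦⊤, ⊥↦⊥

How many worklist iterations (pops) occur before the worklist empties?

Trace (11 dequeues):
  [1] u=0 | in ⊥ | out ⊥ | ==
  [2] u=1 | in ⊥ | out + | ==
  [3] u=2 | in + | out − | prev ⊥ | push {}
  [4] u=3 | in − | out + | prev ⊥ | push {0}
  [5] u=4 | in − | out + | prev ⊥ | push {2}
  [6] u=0 | in + | out + | prev ⊥ | push {4}
  [7] u=2 | in + | out − | ==
  [8] u=4 | in ⊤ | out ⊤ | prev + | push {2}
  [9] u=2 | in ⊤ | out ⊤ | prev − | push {3,4}
  [10] u=3 | in ⊤ | out + | ==
  [11] u=4 | in ⊤ | out ⊤ | ==

Converged values:
  [0] +
  [1] +
  [2] ⊤
  [3] +
  [4] ⊤

11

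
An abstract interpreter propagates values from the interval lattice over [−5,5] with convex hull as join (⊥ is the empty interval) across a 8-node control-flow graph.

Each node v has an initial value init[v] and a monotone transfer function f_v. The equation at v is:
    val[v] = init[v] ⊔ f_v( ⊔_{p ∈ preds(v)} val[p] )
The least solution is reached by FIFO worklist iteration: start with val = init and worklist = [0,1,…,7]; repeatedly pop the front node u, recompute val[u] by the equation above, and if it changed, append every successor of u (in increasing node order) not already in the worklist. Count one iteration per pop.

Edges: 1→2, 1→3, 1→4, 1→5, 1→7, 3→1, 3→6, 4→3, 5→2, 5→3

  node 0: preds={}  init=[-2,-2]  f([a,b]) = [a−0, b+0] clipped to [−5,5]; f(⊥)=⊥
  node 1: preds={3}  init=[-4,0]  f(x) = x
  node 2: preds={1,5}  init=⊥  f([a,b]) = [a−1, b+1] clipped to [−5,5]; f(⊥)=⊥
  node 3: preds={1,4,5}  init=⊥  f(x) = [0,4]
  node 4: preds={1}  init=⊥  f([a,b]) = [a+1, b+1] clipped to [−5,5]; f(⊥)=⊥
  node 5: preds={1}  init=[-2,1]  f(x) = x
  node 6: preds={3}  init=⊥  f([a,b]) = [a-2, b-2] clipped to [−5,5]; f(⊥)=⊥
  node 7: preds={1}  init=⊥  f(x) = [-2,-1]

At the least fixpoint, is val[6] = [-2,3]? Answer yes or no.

no

Worklist (16 pops):
  #1 pop 0: in=⊥ → [-2,-2] (no change)
  #2 pop 1: in=⊥ → [-4,0] (no change)
  #3 pop 2: in=[-4,1] → [-5,2] (was ⊥); enqueue []
  #4 pop 3: in=[-4,1] → [0,4] (was ⊥); enqueue [1]
  #5 pop 4: in=[-4,0] → [-3,1] (was ⊥); enqueue [3]
  #6 pop 5: in=[-4,0] → [-4,1] (was [-2,1]); enqueue [2]
  #7 pop 6: in=[0,4] → [-2,2] (was ⊥); enqueue []
  #8 pop 7: in=[-4,0] → [-2,-1] (was ⊥); enqueue []
  #9 pop 1: in=[0,4] → [-4,4] (was [-4,0]); enqueue [4,5,7]
  #10 pop 3: in=[-4,4] → [0,4] (no change)
  #11 pop 2: in=[-4,4] → [-5,5] (was [-5,2]); enqueue []
  #12 pop 4: in=[-4,4] → [-3,5] (was [-3,1]); enqueue [3]
  #13 pop 5: in=[-4,4] → [-4,4] (was [-4,1]); enqueue [2]
  #14 pop 7: in=[-4,4] → [-2,-1] (no change)
  #15 pop 3: in=[-4,5] → [0,4] (no change)
  #16 pop 2: in=[-4,4] → [-5,5] (no change)

Fixpoint:
  val[0] = [-2,-2]
  val[1] = [-4,4]
  val[2] = [-5,5]
  val[3] = [0,4]
  val[4] = [-3,5]
  val[5] = [-4,4]
  val[6] = [-2,2]
  val[7] = [-2,-1]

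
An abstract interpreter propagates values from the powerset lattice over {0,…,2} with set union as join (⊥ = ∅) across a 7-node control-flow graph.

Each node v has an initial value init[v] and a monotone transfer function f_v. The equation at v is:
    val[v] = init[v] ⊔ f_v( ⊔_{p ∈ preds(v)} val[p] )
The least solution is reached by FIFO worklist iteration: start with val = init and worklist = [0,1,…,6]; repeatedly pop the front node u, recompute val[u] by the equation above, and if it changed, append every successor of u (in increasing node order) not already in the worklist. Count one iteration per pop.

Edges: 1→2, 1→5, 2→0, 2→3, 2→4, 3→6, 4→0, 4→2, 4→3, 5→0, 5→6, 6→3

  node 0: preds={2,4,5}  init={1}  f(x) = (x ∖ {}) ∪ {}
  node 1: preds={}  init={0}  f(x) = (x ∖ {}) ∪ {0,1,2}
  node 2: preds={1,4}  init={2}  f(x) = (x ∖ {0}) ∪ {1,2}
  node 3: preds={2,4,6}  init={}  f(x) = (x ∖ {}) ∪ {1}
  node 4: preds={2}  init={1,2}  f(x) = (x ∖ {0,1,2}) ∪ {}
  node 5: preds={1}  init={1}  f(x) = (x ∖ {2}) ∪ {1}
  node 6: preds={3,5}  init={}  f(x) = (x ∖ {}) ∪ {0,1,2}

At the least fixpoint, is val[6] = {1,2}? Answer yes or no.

no

Iteration log — 10 steps:
  step 1. node 0  ⊔preds={1,2}  new={1,2}  old={1}  +wl: 
  step 2. node 1  ⊔preds={}  new={0,1,2}  old={0}  +wl: 
  step 3. node 2  ⊔preds={0,1,2}  new={1,2}  old={2}  +wl: 0
  step 4. node 3  ⊔preds={1,2}  new={1,2}  old={}  +wl: 
  step 5. node 4  ⊔preds={1,2}  new={1,2}  stable
  step 6. node 5  ⊔preds={0,1,2}  new={0,1}  old={1}  +wl: 
  step 7. node 6  ⊔preds={0,1,2}  new={0,1,2}  old={}  +wl: 3
  step 8. node 0  ⊔preds={0,1,2}  new={0,1,2}  old={1,2}  +wl: 
  step 9. node 3  ⊔preds={0,1,2}  new={0,1,2}  old={1,2}  +wl: 6
  step 10. node 6  ⊔preds={0,1,2}  new={0,1,2}  stable

Least fixpoint reached:
  node 0: {0,1,2}
  node 1: {0,1,2}
  node 2: {1,2}
  node 3: {0,1,2}
  node 4: {1,2}
  node 5: {0,1}
  node 6: {0,1,2}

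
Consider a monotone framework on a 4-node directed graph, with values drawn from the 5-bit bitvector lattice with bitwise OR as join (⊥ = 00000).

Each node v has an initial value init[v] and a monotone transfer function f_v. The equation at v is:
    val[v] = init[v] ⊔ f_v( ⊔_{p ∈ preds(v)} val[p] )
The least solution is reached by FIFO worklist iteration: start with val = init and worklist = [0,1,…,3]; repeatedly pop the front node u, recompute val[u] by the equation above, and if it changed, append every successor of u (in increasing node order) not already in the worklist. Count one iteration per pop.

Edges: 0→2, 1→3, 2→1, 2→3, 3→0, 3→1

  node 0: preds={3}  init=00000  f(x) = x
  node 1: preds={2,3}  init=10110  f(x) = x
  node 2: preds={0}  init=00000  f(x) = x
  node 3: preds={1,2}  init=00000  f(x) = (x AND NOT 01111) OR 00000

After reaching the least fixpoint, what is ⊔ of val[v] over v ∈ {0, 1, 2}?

10110

Trace (9 dequeues):
  [1] u=0 | in 00000 | out 00000 | ==
  [2] u=1 | in 00000 | out 10110 | ==
  [3] u=2 | in 00000 | out 00000 | ==
  [4] u=3 | in 10110 | out 10000 | prev 00000 | push {0,1}
  [5] u=0 | in 10000 | out 10000 | prev 00000 | push {2}
  [6] u=1 | in 10000 | out 10110 | ==
  [7] u=2 | in 10000 | out 10000 | prev 00000 | push {1,3}
  [8] u=1 | in 10000 | out 10110 | ==
  [9] u=3 | in 10110 | out 10000 | ==

Converged values:
  [0] 10000
  [1] 10110
  [2] 10000
  [3] 10000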